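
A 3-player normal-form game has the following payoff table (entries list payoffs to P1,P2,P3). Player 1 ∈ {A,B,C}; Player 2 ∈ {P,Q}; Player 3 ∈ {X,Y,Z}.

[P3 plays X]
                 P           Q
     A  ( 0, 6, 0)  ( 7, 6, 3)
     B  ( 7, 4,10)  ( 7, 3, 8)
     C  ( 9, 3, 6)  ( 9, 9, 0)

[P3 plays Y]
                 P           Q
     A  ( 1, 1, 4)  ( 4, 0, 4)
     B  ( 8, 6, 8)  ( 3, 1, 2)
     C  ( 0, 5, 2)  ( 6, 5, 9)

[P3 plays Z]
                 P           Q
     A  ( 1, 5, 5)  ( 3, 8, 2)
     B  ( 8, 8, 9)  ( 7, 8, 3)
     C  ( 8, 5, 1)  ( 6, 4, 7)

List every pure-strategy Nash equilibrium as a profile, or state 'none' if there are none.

NE set: (C,Q,Y)

(A,P,X): not NE [P1→C gives 9>0; P3→Z gives 5>0]
(A,P,Y): not NE [P1→B gives 8>1; P3→Z gives 5>4]
(A,P,Z): not NE [P1→C gives 8>1; P2→Q gives 8>5]
(A,Q,X): not NE [P1→C gives 9>7; P3→Y gives 4>3]
(A,Q,Y): not NE [P1→C gives 6>4; P2→P gives 1>0]
(A,Q,Z): not NE [P1→B gives 7>3; P3→Y gives 4>2]
(B,P,X): not NE [P1→C gives 9>7]
(B,P,Y): not NE [P3→X gives 10>8]
(B,P,Z): not NE [P3→X gives 10>9]
(B,Q,X): not NE [P1→C gives 9>7; P2→P gives 4>3]
(B,Q,Y): not NE [P1→C gives 6>3; P2→P gives 6>1; P3→X gives 8>2]
(B,Q,Z): not NE [P3→X gives 8>3]
(C,P,X): not NE [P2→Q gives 9>3]
(C,P,Y): not NE [P1→B gives 8>0; P3→X gives 6>2]
(C,P,Z): not NE [P3→X gives 6>1]
(C,Q,X): not NE [P3→Y gives 9>0]
(C,Q,Y): NE
(C,Q,Z): not NE [P1→B gives 7>6; P2→P gives 5>4; P3→Y gives 9>7]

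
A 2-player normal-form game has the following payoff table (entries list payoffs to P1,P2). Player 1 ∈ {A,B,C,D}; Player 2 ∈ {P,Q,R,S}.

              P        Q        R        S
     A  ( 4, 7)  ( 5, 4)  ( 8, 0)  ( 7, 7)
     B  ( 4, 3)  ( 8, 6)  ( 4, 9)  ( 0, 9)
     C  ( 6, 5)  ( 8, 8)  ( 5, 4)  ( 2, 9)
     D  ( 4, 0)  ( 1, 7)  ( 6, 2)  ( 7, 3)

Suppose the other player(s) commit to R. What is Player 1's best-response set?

u_1(A vs R) = 8
u_1(B vs R) = 4
u_1(C vs R) = 5
u_1(D vs R) = 6
max payoff 8 at {A}

BR_1 = {A}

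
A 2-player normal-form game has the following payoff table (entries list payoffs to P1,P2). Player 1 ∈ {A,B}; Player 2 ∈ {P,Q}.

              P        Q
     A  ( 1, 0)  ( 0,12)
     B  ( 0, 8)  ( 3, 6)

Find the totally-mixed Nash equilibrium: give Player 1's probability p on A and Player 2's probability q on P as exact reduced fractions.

(p,q) = (1/7, 3/4)

P1 indiff ⇒ q·1+(1-q)·0 = q·0+(1-q)·3 ⇒ q(1) = (1-q)(3) ⇒ q = 3/4
P2 indiff ⇒ p·0+(1-p)·8 = p·12+(1-p)·6 ⇒ p(-12) = (1-p)(-2) ⇒ p = 1/7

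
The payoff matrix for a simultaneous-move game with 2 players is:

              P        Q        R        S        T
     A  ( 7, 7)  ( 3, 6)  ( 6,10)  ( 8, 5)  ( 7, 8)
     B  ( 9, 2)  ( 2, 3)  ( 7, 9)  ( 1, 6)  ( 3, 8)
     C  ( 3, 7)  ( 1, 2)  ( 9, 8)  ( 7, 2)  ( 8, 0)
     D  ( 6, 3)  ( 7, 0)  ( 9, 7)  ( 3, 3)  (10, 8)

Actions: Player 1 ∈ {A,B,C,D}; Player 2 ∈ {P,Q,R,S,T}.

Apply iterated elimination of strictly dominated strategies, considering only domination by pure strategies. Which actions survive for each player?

IESDS → P1:{C,D} P2:{R,T}

P2 drop P (R beats it: A:10>7 B:9>2 C:8>7 D:7>3)
P1 drop B (D beats it: Q:7>2 R:9>7 S:3>1 T:10>3)
P2 drop Q (R beats it: A:10>6 C:8>2 D:7>0)
P2 drop S (R beats it: A:10>5 C:8>2 D:7>3)
P1 drop A (C beats it: R:9>6 T:8>7)
P1→{C,D} P2→{R,T}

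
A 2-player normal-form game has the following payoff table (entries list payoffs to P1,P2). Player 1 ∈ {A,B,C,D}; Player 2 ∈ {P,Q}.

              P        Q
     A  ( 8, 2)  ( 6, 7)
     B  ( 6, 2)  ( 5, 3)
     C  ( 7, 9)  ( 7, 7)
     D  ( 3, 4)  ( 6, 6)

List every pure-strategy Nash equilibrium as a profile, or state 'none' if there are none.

(A,P): not NE [P2→Q gives 7>2]
(A,Q): not NE [P1→C gives 7>6]
(B,P): not NE [P1→A gives 8>6; P2→Q gives 3>2]
(B,Q): not NE [P1→C gives 7>5]
(C,P): not NE [P1→A gives 8>7]
(C,Q): not NE [P2→P gives 9>7]
(D,P): not NE [P1→A gives 8>3; P2→Q gives 6>4]
(D,Q): not NE [P1→C gives 7>6]

No pure NE.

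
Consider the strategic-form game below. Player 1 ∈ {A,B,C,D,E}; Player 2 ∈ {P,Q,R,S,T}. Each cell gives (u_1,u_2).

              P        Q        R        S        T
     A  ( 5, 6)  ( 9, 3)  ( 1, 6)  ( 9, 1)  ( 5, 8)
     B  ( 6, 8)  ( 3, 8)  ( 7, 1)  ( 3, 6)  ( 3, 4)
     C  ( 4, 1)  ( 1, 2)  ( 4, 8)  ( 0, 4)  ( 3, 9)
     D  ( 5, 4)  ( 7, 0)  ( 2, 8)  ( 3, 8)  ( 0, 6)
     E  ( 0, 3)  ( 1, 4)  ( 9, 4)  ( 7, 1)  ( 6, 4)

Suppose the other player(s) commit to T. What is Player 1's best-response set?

P1 best: {E}

u_1(A vs T) = 5
u_1(B vs T) = 3
u_1(C vs T) = 3
u_1(D vs T) = 0
u_1(E vs T) = 6
max payoff 6 at {E}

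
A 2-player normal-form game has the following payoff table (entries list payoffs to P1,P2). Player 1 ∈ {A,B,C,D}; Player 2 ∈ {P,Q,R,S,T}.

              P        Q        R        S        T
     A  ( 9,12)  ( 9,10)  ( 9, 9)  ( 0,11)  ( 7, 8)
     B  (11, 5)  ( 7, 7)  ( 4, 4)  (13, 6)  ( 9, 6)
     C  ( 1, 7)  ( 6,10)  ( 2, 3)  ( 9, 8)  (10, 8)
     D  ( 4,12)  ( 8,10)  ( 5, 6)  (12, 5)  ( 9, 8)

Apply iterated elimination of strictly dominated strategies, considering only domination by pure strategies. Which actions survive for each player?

P2 drop R (P beats it: A:12>9 B:5>4 C:7>3 D:12>6)
P2 drop T (Q beats it: A:10>8 B:7>6 C:10>8 D:10>8)
P1 drop C (B beats it: P:11>1 Q:7>6 S:13>9)
P1→{A,B,D} P2→{P,Q,S}

Remaining: P1:{A,B,D} P2:{P,Q,S}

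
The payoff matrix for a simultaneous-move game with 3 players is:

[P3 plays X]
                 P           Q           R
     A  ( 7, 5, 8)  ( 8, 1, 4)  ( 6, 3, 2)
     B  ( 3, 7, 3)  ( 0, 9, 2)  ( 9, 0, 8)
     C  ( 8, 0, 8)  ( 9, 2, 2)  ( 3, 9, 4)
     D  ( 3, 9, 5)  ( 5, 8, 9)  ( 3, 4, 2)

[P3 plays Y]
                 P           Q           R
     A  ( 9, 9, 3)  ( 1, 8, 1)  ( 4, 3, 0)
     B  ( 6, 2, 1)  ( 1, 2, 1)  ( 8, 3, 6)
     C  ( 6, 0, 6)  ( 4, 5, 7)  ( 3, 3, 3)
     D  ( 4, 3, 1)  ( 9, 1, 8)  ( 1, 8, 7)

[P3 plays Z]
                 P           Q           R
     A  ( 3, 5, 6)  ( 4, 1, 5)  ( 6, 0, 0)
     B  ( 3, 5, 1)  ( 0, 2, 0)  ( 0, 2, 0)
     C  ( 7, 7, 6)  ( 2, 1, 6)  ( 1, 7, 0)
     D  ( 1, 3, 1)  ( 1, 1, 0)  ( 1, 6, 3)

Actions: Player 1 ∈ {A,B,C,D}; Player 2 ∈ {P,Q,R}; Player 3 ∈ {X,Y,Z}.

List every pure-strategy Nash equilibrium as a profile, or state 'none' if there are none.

No pure NE.

(A,P,X): not NE [P1→C gives 8>7]
(A,P,Y): not NE [P3→X gives 8>3]
(A,P,Z): not NE [P1→C gives 7>3; P3→X gives 8>6]
(A,Q,X): not NE [P1→C gives 9>8; P2→P gives 5>1; P3→Z gives 5>4]
(A,Q,Y): not NE [P1→D gives 9>1; P2→P gives 9>8; P3→Z gives 5>1]
(A,Q,Z): not NE [P2→P gives 5>1]
(A,R,X): not NE [P1→B gives 9>6; P2→P gives 5>3]
(A,R,Y): not NE [P1→B gives 8>4; P2→P gives 9>3; P3→X gives 2>0]
(A,R,Z): not NE [P2→P gives 5>0; P3→X gives 2>0]
(B,P,X): not NE [P1→C gives 8>3; P2→Q gives 9>7]
(B,P,Y): not NE [P1→A gives 9>6; P2→R gives 3>2; P3→X gives 3>1]
(B,P,Z): not NE [P1→C gives 7>3; P3→X gives 3>1]
(B,Q,X): not NE [P1→C gives 9>0]
(B,Q,Y): not NE [P1→D gives 9>1; P2→R gives 3>2; P3→X gives 2>1]
(B,Q,Z): not NE [P1→A gives 4>0; P2→P gives 5>2; P3→X gives 2>0]
(B,R,X): not NE [P2→Q gives 9>0]
(B,R,Y): not NE [P3→X gives 8>6]
(B,R,Z): not NE [P1→A gives 6>0; P2→P gives 5>2; P3→X gives 8>0]
(C,P,X): not NE [P2→R gives 9>0]
(C,P,Y): not NE [P1→A gives 9>6; P2→Q gives 5>0; P3→X gives 8>6]
(C,P,Z): not NE [P3→X gives 8>6]
(C,Q,X): not NE [P2→R gives 9>2; P3→Y gives 7>2]
(C,Q,Y): not NE [P1→D gives 9>4]
(C,Q,Z): not NE [P1→A gives 4>2; P2→R gives 7>1; P3→Y gives 7>6]
(C,R,X): not NE [P1→B gives 9>3]
(C,R,Y): not NE [P1→B gives 8>3; P2→Q gives 5>3; P3→X gives 4>3]
(C,R,Z): not NE [P1→A gives 6>1; P3→X gives 4>0]
(D,P,X): not NE [P1→C gives 8>3]
(D,P,Y): not NE [P1→A gives 9>4; P2→R gives 8>3; P3→X gives 5>1]
(D,P,Z): not NE [P1→C gives 7>1; P2→R gives 6>3; P3→X gives 5>1]
(D,Q,X): not NE [P1→C gives 9>5; P2→P gives 9>8]
(D,Q,Y): not NE [P2→R gives 8>1; P3→X gives 9>8]
(D,Q,Z): not NE [P1→A gives 4>1; P2→R gives 6>1; P3→X gives 9>0]
(D,R,X): not NE [P1→B gives 9>3; P2→P gives 9>4; P3→Y gives 7>2]
(D,R,Y): not NE [P1→B gives 8>1]
(D,R,Z): not NE [P1→A gives 6>1; P3→Y gives 7>3]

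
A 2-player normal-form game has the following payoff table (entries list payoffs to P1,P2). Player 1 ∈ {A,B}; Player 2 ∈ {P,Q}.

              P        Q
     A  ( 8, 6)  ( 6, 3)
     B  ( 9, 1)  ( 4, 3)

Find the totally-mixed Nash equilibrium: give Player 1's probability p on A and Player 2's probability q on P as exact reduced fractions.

P1 indiff ⇒ q·8+(1-q)·6 = q·9+(1-q)·4 ⇒ q(-1) = (1-q)(-2) ⇒ q = 2/3
P2 indiff ⇒ p·6+(1-p)·1 = p·3+(1-p)·3 ⇒ p(3) = (1-p)(2) ⇒ p = 2/5

p=2/5, q=2/3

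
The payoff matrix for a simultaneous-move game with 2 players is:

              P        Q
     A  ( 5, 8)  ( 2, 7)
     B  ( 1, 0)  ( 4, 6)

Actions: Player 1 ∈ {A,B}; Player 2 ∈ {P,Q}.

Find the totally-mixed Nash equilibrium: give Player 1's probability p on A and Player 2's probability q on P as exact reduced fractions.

P1 indiff ⇒ q·5+(1-q)·2 = q·1+(1-q)·4 ⇒ q(4) = (1-q)(2) ⇒ q = 1/3
P2 indiff ⇒ p·8+(1-p)·0 = p·7+(1-p)·6 ⇒ p(1) = (1-p)(6) ⇒ p = 6/7

p=6/7, q=1/3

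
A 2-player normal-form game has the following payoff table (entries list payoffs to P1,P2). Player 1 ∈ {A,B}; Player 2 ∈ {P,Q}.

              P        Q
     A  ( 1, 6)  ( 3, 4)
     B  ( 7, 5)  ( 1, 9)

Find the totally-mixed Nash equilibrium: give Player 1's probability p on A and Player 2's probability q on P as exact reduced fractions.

P1 indiff ⇒ q·1+(1-q)·3 = q·7+(1-q)·1 ⇒ q(-6) = (1-q)(-2) ⇒ q = 1/4
P2 indiff ⇒ p·6+(1-p)·5 = p·4+(1-p)·9 ⇒ p(2) = (1-p)(4) ⇒ p = 2/3

p=2/3, q=1/4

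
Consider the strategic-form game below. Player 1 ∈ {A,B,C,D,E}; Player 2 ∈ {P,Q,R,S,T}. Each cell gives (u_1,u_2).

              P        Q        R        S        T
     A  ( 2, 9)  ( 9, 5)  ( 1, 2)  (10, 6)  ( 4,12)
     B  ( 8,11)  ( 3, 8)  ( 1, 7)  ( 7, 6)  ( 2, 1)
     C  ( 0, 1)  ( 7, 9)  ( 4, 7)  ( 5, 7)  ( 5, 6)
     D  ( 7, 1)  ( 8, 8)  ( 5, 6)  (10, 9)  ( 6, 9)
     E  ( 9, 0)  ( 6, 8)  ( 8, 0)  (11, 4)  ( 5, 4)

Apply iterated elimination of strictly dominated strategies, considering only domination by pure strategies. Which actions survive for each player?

Survivors P1:{A,D,E} P2:{Q,S,T}

P1 drop B (E beats it: P:9>8 Q:6>3 R:8>1 S:11>7 T:5>2)
P1 drop C (D beats it: P:7>0 Q:8>7 R:5>4 S:10>5 T:6>5)
P2 drop P (T beats it: A:12>9 D:9>1 E:4>0)
P2 drop R (Q beats it: A:5>2 D:8>6 E:8>0)
P1→{A,D,E} P2→{Q,S,T}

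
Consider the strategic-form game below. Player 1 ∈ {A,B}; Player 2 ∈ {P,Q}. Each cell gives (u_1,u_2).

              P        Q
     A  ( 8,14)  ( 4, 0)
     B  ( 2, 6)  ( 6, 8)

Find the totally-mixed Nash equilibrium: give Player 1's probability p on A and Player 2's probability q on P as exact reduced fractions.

(p,q) = (1/8, 1/4)

P1 indiff ⇒ q·8+(1-q)·4 = q·2+(1-q)·6 ⇒ q(6) = (1-q)(2) ⇒ q = 1/4
P2 indiff ⇒ p·14+(1-p)·6 = p·0+(1-p)·8 ⇒ p(14) = (1-p)(2) ⇒ p = 1/8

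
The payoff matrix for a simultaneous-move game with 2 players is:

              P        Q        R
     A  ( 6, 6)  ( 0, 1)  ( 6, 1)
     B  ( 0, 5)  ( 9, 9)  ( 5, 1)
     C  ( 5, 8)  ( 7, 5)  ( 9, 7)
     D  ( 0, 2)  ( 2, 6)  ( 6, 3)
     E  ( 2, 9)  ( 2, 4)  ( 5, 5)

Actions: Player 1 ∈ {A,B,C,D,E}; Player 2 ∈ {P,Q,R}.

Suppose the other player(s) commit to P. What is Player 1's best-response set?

argmax u_1 = {A}

u_1(A vs P) = 6
u_1(B vs P) = 0
u_1(C vs P) = 5
u_1(D vs P) = 0
u_1(E vs P) = 2
max payoff 6 at {A}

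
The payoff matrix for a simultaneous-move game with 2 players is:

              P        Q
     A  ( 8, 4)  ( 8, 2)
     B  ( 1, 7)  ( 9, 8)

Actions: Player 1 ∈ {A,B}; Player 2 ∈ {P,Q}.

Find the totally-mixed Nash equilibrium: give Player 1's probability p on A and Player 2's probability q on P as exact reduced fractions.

P1 indiff ⇒ q·8+(1-q)·8 = q·1+(1-q)·9 ⇒ q(7) = (1-q)(1) ⇒ q = 1/8
P2 indiff ⇒ p·4+(1-p)·7 = p·2+(1-p)·8 ⇒ p(2) = (1-p)(1) ⇒ p = 1/3

(p,q) = (1/3, 1/8)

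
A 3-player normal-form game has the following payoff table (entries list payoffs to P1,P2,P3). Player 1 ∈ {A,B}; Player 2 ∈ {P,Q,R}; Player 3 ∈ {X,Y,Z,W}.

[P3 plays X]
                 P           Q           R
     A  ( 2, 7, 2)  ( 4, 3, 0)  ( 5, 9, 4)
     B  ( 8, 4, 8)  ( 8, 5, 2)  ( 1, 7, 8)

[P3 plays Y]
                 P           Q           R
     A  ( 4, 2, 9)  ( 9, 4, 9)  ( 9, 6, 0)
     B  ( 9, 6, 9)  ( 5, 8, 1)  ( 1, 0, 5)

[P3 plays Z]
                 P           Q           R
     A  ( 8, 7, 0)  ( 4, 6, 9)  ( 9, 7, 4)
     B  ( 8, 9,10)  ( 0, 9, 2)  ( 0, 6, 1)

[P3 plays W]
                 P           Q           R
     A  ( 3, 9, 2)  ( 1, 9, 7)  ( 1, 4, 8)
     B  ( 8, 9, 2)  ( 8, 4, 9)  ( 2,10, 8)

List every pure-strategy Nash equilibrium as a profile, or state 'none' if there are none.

PSNE = {(B,P,Z), (B,R,W)}

(A,P,X): not NE [P1→B gives 8>2; P2→R gives 9>7; P3→Y gives 9>2]
(A,P,Y): not NE [P1→B gives 9>4; P2→R gives 6>2]
(A,P,Z): not NE [P3→Y gives 9>0]
(A,P,W): not NE [P1→B gives 8>3; P3→Y gives 9>2]
(A,Q,X): not NE [P1→B gives 8>4; P2→R gives 9>3; P3→Z gives 9>0]
(A,Q,Y): not NE [P2→R gives 6>4]
(A,Q,Z): not NE [P2→R gives 7>6]
(A,Q,W): not NE [P1→B gives 8>1; P3→Z gives 9>7]
(A,R,X): not NE [P3→W gives 8>4]
(A,R,Y): not NE [P3→W gives 8>0]
(A,R,Z): not NE [P3→W gives 8>4]
(A,R,W): not NE [P1→B gives 2>1; P2→Q gives 9>4]
(B,P,X): not NE [P2→R gives 7>4; P3→Z gives 10>8]
(B,P,Y): not NE [P2→Q gives 8>6; P3→Z gives 10>9]
(B,P,Z): NE
(B,P,W): not NE [P2→R gives 10>9; P3→Z gives 10>2]
(B,Q,X): not NE [P2→R gives 7>5; P3→W gives 9>2]
(B,Q,Y): not NE [P1→A gives 9>5; P3→W gives 9>1]
(B,Q,Z): not NE [P1→A gives 4>0; P3→W gives 9>2]
(B,Q,W): not NE [P2→R gives 10>4]
(B,R,X): not NE [P1→A gives 5>1]
(B,R,Y): not NE [P1→A gives 9>1; P2→Q gives 8>0; P3→W gives 8>5]
(B,R,Z): not NE [P1→A gives 9>0; P2→Q gives 9>6; P3→W gives 8>1]
(B,R,W): NE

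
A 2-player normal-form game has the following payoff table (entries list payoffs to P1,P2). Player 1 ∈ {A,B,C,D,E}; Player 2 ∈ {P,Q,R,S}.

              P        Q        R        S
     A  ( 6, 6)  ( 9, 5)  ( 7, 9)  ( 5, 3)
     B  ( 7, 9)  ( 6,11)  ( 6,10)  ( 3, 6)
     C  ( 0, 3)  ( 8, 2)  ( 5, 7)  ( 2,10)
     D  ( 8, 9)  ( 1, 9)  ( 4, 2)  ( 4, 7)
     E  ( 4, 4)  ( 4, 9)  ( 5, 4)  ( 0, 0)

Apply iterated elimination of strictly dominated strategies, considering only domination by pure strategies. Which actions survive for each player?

IESDS → P1:{A,B,D} P2:{P,Q,R}

P1 drop C (A beats it: P:6>0 Q:9>8 R:7>5 S:5>2)
P1 drop E (A beats it: P:6>4 Q:9>4 R:7>5 S:5>0)
P2 drop S (P beats it: A:6>3 B:9>6 D:9>7)
P1→{A,B,D} P2→{P,Q,R}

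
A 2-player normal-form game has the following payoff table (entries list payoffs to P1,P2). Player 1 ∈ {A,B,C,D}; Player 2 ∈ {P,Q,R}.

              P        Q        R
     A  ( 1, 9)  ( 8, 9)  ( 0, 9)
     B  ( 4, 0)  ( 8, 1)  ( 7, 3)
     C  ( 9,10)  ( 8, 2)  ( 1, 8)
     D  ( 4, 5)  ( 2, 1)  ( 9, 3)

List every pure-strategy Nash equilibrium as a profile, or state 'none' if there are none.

(A,P): not NE [P1→C gives 9>1]
(A,Q): NE
(A,R): not NE [P1→D gives 9>0]
(B,P): not NE [P1→C gives 9>4; P2→R gives 3>0]
(B,Q): not NE [P2→R gives 3>1]
(B,R): not NE [P1→D gives 9>7]
(C,P): NE
(C,Q): not NE [P2→P gives 10>2]
(C,R): not NE [P1→D gives 9>1; P2→P gives 10>8]
(D,P): not NE [P1→C gives 9>4]
(D,Q): not NE [P1→C gives 8>2; P2→P gives 5>1]
(D,R): not NE [P2→P gives 5>3]

Nash profiles: (A,Q), (C,P)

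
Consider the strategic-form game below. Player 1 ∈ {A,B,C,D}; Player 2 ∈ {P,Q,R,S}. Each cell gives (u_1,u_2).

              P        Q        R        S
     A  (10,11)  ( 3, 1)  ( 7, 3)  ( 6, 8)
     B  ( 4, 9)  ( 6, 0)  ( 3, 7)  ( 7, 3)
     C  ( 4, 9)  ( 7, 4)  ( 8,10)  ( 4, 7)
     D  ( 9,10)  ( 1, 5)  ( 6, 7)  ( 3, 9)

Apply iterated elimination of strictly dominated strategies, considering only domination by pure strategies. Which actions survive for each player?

IESDS → P1:{A,C} P2:{P,R}

P1 drop D (A beats it: P:10>9 Q:3>1 R:7>6 S:6>3)
P2 drop Q (P beats it: A:11>1 B:9>0 C:9>4)
P2 drop S (P beats it: A:11>8 B:9>3 C:9>7)
P1 drop B (A beats it: P:10>4 R:7>3)
P1→{A,C} P2→{P,R}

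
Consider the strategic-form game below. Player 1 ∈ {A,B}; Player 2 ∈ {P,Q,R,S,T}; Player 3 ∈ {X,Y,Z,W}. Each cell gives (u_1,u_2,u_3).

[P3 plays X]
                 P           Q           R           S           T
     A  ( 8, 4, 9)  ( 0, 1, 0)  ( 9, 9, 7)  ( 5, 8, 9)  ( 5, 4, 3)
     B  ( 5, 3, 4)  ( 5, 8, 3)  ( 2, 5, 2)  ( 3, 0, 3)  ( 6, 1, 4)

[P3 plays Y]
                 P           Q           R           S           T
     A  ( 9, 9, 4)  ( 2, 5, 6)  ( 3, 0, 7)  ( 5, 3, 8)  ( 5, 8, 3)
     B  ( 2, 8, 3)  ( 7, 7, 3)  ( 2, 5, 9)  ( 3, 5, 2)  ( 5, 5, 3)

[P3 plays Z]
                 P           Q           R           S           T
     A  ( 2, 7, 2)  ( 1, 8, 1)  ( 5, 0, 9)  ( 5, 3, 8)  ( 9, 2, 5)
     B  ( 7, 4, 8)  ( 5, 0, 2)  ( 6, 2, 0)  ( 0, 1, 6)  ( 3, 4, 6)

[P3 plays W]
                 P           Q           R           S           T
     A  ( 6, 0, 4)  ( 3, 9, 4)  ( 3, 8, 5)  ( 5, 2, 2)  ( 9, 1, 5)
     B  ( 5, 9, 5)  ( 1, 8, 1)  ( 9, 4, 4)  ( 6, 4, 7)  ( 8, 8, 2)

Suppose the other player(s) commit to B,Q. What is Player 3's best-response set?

u_3(X vs B,Q) = 3
u_3(Y vs B,Q) = 3
u_3(Z vs B,Q) = 2
u_3(W vs B,Q) = 1
max payoff 3 at {X,Y}

BR_3 = {X,Y}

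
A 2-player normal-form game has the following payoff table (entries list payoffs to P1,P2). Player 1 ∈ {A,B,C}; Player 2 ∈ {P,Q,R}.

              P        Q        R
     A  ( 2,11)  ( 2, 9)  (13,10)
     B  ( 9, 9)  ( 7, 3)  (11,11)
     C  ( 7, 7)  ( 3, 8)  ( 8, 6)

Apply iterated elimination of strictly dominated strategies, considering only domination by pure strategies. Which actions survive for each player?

IESDS → P1:{A,B} P2:{P,R}

P1 drop C (B beats it: P:9>7 Q:7>3 R:11>8)
P2 drop Q (P beats it: A:11>9 B:9>3)
P1→{A,B} P2→{P,R}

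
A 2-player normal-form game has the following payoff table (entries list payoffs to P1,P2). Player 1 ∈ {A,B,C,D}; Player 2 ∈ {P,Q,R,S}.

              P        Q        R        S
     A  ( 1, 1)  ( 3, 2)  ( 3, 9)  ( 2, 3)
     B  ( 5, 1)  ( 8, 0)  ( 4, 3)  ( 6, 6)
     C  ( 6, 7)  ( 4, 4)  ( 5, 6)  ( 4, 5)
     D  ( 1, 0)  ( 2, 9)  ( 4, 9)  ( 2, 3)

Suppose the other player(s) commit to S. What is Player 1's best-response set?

u_1(A vs S) = 2
u_1(B vs S) = 6
u_1(C vs S) = 4
u_1(D vs S) = 2
max payoff 6 at {B}

argmax u_1 = {B}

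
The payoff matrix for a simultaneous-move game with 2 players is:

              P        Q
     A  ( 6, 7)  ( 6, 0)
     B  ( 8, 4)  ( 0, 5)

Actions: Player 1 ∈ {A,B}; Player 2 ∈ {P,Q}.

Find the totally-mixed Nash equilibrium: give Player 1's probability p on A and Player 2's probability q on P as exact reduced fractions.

P1 indiff ⇒ q·6+(1-q)·6 = q·8+(1-q)·0 ⇒ q(-2) = (1-q)(-6) ⇒ q = 3/4
P2 indiff ⇒ p·7+(1-p)·4 = p·0+(1-p)·5 ⇒ p(7) = (1-p)(1) ⇒ p = 1/8

(p,q) = (1/8, 3/4)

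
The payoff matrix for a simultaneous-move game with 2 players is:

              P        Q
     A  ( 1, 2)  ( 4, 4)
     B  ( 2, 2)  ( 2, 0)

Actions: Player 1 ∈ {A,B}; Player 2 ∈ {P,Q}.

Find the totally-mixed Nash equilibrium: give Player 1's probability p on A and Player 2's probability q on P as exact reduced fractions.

(p,q) = (1/2, 2/3)

P1 indiff ⇒ q·1+(1-q)·4 = q·2+(1-q)·2 ⇒ q(-1) = (1-q)(-2) ⇒ q = 2/3
P2 indiff ⇒ p·2+(1-p)·2 = p·4+(1-p)·0 ⇒ p(-2) = (1-p)(-2) ⇒ p = 1/2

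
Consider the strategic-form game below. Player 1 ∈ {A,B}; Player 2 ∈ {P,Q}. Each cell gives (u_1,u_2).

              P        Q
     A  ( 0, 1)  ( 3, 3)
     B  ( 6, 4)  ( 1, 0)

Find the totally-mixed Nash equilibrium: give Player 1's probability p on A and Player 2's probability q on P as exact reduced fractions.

p=2/3, q=1/4

P1 indiff ⇒ q·0+(1-q)·3 = q·6+(1-q)·1 ⇒ q(-6) = (1-q)(-2) ⇒ q = 1/4
P2 indiff ⇒ p·1+(1-p)·4 = p·3+(1-p)·0 ⇒ p(-2) = (1-p)(-4) ⇒ p = 2/3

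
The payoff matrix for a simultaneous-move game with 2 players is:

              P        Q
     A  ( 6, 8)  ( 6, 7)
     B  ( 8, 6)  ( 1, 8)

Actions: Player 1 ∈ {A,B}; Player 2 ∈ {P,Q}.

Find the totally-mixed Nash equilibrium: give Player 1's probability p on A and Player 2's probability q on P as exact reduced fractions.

P1 mixes 2/3 on A; P2 mixes 5/7 on P

P1 indiff ⇒ q·6+(1-q)·6 = q·8+(1-q)·1 ⇒ q(-2) = (1-q)(-5) ⇒ q = 5/7
P2 indiff ⇒ p·8+(1-p)·6 = p·7+(1-p)·8 ⇒ p(1) = (1-p)(2) ⇒ p = 2/3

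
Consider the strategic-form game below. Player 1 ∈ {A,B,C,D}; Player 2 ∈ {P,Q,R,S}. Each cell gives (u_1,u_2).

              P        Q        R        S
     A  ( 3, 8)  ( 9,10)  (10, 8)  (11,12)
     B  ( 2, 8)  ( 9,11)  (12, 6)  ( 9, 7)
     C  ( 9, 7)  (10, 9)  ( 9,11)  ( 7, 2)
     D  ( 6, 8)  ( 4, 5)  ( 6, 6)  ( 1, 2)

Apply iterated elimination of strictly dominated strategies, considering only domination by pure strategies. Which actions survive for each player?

P1 drop D (C beats it: P:9>6 Q:10>4 R:9>6 S:7>1)
P2 drop P (Q beats it: A:10>8 B:11>8 C:9>7)
P1→{A,B,C} P2→{Q,R,S}

IESDS → P1:{A,B,C} P2:{Q,R,S}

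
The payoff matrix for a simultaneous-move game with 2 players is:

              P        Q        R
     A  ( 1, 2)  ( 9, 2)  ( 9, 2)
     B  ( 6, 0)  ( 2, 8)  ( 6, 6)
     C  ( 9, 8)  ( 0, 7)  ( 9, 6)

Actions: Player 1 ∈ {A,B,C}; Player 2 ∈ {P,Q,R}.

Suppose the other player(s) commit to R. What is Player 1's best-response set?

argmax u_1 = {A,C}

u_1(A vs R) = 9
u_1(B vs R) = 6
u_1(C vs R) = 9
max payoff 9 at {A,C}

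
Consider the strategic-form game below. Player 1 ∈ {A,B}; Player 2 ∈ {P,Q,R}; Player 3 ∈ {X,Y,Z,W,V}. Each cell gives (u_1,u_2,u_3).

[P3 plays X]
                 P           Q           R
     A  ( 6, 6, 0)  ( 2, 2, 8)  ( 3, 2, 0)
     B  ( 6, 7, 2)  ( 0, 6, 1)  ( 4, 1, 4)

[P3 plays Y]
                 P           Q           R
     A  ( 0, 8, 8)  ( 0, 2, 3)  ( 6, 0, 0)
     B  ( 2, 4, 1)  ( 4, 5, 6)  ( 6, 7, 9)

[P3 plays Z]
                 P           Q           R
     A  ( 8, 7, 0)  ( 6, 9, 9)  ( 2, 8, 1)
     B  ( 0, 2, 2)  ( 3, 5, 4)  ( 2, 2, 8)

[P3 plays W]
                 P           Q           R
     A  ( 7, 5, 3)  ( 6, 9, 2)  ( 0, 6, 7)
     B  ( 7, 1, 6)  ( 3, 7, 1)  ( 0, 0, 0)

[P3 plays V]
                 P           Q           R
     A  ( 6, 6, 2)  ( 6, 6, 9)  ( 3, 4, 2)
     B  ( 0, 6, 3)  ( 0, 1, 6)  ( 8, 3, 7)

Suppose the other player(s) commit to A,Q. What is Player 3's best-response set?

u_3(X vs A,Q) = 8
u_3(Y vs A,Q) = 3
u_3(Z vs A,Q) = 9
u_3(W vs A,Q) = 2
u_3(V vs A,Q) = 9
max payoff 9 at {Z,V}

argmax u_3 = {Z,V}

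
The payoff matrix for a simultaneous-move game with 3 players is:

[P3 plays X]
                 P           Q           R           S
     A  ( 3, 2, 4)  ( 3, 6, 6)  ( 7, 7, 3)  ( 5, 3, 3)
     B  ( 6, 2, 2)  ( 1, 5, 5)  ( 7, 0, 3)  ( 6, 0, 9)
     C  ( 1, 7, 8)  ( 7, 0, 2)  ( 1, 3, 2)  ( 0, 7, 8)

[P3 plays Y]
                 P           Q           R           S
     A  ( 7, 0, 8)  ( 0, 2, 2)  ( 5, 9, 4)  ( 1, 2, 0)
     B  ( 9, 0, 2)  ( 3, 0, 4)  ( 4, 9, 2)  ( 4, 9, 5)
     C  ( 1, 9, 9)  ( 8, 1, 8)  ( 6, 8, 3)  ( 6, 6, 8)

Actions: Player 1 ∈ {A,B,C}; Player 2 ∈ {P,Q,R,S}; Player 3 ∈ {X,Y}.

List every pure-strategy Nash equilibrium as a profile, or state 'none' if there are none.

Equilibria: none

(A,P,X): not NE [P1→B gives 6>3; P2→R gives 7>2; P3→Y gives 8>4]
(A,P,Y): not NE [P1→B gives 9>7; P2→R gives 9>0]
(A,Q,X): not NE [P1→C gives 7>3; P2→R gives 7>6]
(A,Q,Y): not NE [P1→C gives 8>0; P2→R gives 9>2; P3→X gives 6>2]
(A,R,X): not NE [P3→Y gives 4>3]
(A,R,Y): not NE [P1→C gives 6>5]
(A,S,X): not NE [P1→B gives 6>5; P2→R gives 7>3]
(A,S,Y): not NE [P1→C gives 6>1; P2→R gives 9>2; P3→X gives 3>0]
(B,P,X): not NE [P2→Q gives 5>2]
(B,P,Y): not NE [P2→S gives 9>0]
(B,Q,X): not NE [P1→C gives 7>1]
(B,Q,Y): not NE [P1→C gives 8>3; P2→S gives 9>0; P3→X gives 5>4]
(B,R,X): not NE [P2→Q gives 5>0]
(B,R,Y): not NE [P1→C gives 6>4; P3→X gives 3>2]
(B,S,X): not NE [P2→Q gives 5>0]
(B,S,Y): not NE [P1→C gives 6>4; P3→X gives 9>5]
(C,P,X): not NE [P1→B gives 6>1; P3→Y gives 9>8]
(C,P,Y): not NE [P1→B gives 9>1]
(C,Q,X): not NE [P2→S gives 7>0; P3→Y gives 8>2]
(C,Q,Y): not NE [P2→P gives 9>1]
(C,R,X): not NE [P1→B gives 7>1; P2→S gives 7>3; P3→Y gives 3>2]
(C,R,Y): not NE [P2→P gives 9>8]
(C,S,X): not NE [P1→B gives 6>0]
(C,S,Y): not NE [P2→P gives 9>6]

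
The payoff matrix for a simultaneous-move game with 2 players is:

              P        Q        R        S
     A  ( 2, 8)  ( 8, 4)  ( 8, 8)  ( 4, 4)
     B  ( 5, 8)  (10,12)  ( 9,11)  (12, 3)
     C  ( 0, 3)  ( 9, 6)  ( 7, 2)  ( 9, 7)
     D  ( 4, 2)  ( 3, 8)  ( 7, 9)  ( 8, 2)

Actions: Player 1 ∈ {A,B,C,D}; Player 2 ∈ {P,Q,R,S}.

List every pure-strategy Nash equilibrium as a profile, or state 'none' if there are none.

Nash profiles: (B,Q)

(A,P): not NE [P1→B gives 5>2]
(A,Q): not NE [P1→B gives 10>8; P2→R gives 8>4]
(A,R): not NE [P1→B gives 9>8]
(A,S): not NE [P1→B gives 12>4; P2→R gives 8>4]
(B,P): not NE [P2→Q gives 12>8]
(B,Q): NE
(B,R): not NE [P2→Q gives 12>11]
(B,S): not NE [P2→Q gives 12>3]
(C,P): not NE [P1→B gives 5>0; P2→S gives 7>3]
(C,Q): not NE [P1→B gives 10>9; P2→S gives 7>6]
(C,R): not NE [P1→B gives 9>7; P2→S gives 7>2]
(C,S): not NE [P1→B gives 12>9]
(D,P): not NE [P1→B gives 5>4; P2→R gives 9>2]
(D,Q): not NE [P1→B gives 10>3; P2→R gives 9>8]
(D,R): not NE [P1→B gives 9>7]
(D,S): not NE [P1→B gives 12>8; P2→R gives 9>2]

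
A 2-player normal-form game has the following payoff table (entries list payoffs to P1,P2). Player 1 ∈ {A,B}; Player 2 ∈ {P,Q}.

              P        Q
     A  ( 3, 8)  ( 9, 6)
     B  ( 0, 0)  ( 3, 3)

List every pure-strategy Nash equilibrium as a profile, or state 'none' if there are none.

PSNE = {(A,P)}

(A,P): NE
(A,Q): not NE [P2→P gives 8>6]
(B,P): not NE [P1→A gives 3>0; P2→Q gives 3>0]
(B,Q): not NE [P1→A gives 9>3]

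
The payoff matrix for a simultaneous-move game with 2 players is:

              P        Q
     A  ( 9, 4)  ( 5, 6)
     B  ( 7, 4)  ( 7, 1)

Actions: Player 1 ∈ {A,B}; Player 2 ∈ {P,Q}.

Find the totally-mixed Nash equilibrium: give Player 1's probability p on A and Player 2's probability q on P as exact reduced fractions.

P1 indiff ⇒ q·9+(1-q)·5 = q·7+(1-q)·7 ⇒ q(2) = (1-q)(2) ⇒ q = 1/2
P2 indiff ⇒ p·4+(1-p)·4 = p·6+(1-p)·1 ⇒ p(-2) = (1-p)(-3) ⇒ p = 3/5

(p,q) = (3/5, 1/2)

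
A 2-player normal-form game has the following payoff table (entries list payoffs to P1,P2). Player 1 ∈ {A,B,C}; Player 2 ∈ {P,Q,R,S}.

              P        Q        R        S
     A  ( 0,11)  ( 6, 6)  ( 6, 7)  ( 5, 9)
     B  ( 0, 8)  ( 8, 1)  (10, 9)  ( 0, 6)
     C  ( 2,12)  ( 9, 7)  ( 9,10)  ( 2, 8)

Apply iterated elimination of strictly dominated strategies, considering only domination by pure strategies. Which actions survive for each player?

P2 drop Q (P beats it: A:11>6 B:8>1 C:12>7)
P2 drop S (P beats it: A:11>9 B:8>6 C:12>8)
P1 drop A (C beats it: P:2>0 R:9>6)
P1→{B,C} P2→{P,R}

Remaining: P1:{B,C} P2:{P,R}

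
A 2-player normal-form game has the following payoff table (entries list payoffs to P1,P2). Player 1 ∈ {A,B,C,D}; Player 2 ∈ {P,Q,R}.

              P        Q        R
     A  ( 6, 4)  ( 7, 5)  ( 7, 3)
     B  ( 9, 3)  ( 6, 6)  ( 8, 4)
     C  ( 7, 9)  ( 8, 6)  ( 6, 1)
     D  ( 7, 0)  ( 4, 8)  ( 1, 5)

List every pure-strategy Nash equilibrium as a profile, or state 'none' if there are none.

No pure NE.

(A,P): not NE [P1→B gives 9>6; P2→Q gives 5>4]
(A,Q): not NE [P1→C gives 8>7]
(A,R): not NE [P1→B gives 8>7; P2→Q gives 5>3]
(B,P): not NE [P2→Q gives 6>3]
(B,Q): not NE [P1→C gives 8>6]
(B,R): not NE [P2→Q gives 6>4]
(C,P): not NE [P1→B gives 9>7]
(C,Q): not NE [P2→P gives 9>6]
(C,R): not NE [P1→B gives 8>6; P2→P gives 9>1]
(D,P): not NE [P1→B gives 9>7; P2→Q gives 8>0]
(D,Q): not NE [P1→C gives 8>4]
(D,R): not NE [P1→B gives 8>1; P2→Q gives 8>5]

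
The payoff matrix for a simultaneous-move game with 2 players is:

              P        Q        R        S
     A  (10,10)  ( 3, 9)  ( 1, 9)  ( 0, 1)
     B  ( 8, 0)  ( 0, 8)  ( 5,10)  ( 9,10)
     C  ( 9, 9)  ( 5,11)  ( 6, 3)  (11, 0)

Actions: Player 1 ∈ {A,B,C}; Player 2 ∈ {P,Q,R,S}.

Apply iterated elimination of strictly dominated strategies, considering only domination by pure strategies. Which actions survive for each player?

P1 drop B (C beats it: P:9>8 Q:5>0 R:6>5 S:11>9)
P2 drop R (P beats it: A:10>9 C:9>3)
P2 drop S (P beats it: A:10>1 C:9>0)
P1→{A,C} P2→{P,Q}

IESDS → P1:{A,C} P2:{P,Q}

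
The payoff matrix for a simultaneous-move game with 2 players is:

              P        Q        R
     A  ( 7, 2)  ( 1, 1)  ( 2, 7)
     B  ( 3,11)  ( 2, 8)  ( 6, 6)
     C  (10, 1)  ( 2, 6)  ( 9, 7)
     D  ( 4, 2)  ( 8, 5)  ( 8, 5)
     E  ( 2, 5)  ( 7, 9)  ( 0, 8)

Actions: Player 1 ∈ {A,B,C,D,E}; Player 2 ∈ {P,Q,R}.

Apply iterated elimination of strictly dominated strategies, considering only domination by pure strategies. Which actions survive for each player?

P1 drop A (C beats it: P:10>7 Q:2>1 R:9>2)
P1 drop B (D beats it: P:4>3 Q:8>2 R:8>6)
P1 drop E (D beats it: P:4>2 Q:8>7 R:8>0)
P2 drop P (Q beats it: C:6>1 D:5>2)
P1→{C,D} P2→{Q,R}

IESDS → P1:{C,D} P2:{Q,R}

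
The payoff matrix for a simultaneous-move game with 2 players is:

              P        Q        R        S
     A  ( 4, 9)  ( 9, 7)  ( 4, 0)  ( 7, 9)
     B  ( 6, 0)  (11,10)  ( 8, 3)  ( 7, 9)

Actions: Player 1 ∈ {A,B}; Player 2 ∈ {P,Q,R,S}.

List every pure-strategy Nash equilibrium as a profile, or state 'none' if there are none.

Nash profiles: (A,S), (B,Q)

(A,P): not NE [P1→B gives 6>4]
(A,Q): not NE [P1→B gives 11>9; P2→S gives 9>7]
(A,R): not NE [P1→B gives 8>4; P2→S gives 9>0]
(A,S): NE
(B,P): not NE [P2→Q gives 10>0]
(B,Q): NE
(B,R): not NE [P2→Q gives 10>3]
(B,S): not NE [P2→Q gives 10>9]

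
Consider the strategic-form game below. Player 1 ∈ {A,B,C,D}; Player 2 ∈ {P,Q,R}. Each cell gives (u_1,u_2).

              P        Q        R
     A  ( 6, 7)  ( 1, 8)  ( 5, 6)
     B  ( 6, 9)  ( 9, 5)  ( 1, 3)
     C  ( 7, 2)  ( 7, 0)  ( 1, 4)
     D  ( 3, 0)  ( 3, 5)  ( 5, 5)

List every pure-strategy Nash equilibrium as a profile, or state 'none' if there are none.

NE set: (D,R)

(A,P): not NE [P1→C gives 7>6; P2→Q gives 8>7]
(A,Q): not NE [P1→B gives 9>1]
(A,R): not NE [P2→Q gives 8>6]
(B,P): not NE [P1→C gives 7>6]
(B,Q): not NE [P2→P gives 9>5]
(B,R): not NE [P1→D gives 5>1; P2→P gives 9>3]
(C,P): not NE [P2→R gives 4>2]
(C,Q): not NE [P1→B gives 9>7; P2→R gives 4>0]
(C,R): not NE [P1→D gives 5>1]
(D,P): not NE [P1→C gives 7>3; P2→R gives 5>0]
(D,Q): not NE [P1→B gives 9>3]
(D,R): NE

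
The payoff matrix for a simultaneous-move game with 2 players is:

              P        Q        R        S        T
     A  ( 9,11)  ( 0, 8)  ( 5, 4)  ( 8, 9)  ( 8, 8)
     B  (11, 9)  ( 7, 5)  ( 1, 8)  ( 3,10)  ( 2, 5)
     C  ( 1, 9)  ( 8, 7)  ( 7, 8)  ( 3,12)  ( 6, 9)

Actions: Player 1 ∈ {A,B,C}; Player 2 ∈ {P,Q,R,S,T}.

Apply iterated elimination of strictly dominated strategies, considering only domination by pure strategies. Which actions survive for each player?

IESDS → P1:{A,B} P2:{P,S}

P2 drop Q (P beats it: A:11>8 B:9>5 C:9>7)
P2 drop R (P beats it: A:11>4 B:9>8 C:9>8)
P1 drop C (A beats it: P:9>1 S:8>3 T:8>6)
P2 drop T (P beats it: A:11>8 B:9>5)
P1→{A,B} P2→{P,S}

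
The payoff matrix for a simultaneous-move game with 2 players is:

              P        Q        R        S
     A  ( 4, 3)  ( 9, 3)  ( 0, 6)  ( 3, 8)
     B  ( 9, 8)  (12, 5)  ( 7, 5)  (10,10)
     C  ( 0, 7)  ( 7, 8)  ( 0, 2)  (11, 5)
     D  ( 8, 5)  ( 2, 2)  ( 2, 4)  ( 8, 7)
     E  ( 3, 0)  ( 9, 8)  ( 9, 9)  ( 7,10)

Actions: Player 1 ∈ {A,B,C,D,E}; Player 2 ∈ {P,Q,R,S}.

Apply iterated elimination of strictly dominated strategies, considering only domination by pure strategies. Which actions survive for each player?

P1 drop A (B beats it: P:9>4 Q:12>9 R:7>0 S:10>3)
P1 drop D (B beats it: P:9>8 Q:12>2 R:7>2 S:10>8)
P2 drop R (S beats it: B:10>5 C:5>2 E:10>9)
P1 drop E (B beats it: P:9>3 Q:12>9 S:10>7)
P1→{B,C} P2→{P,Q,S}

Remaining: P1:{B,C} P2:{P,Q,S}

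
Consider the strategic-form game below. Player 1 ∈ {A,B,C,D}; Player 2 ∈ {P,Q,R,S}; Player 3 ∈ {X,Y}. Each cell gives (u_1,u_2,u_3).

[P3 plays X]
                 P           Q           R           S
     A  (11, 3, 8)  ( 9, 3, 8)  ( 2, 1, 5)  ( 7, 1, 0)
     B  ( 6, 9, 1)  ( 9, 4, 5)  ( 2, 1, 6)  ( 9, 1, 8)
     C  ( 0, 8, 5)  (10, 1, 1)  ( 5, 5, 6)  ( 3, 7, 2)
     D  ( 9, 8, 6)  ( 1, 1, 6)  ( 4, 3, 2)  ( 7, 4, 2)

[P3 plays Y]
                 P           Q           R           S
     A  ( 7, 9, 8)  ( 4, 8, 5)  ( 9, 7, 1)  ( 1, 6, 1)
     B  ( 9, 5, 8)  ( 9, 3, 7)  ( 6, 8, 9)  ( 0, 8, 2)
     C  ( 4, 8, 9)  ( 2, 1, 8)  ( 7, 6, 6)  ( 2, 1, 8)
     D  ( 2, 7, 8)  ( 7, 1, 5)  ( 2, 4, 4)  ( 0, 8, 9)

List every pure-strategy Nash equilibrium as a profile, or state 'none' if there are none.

Nash profiles: (A,P,X)

(A,P,X): NE
(A,P,Y): not NE [P1→B gives 9>7]
(A,Q,X): not NE [P1→C gives 10>9]
(A,Q,Y): not NE [P1→B gives 9>4; P2→P gives 9>8; P3→X gives 8>5]
(A,R,X): not NE [P1→C gives 5>2; P2→Q gives 3>1]
(A,R,Y): not NE [P2→P gives 9>7; P3→X gives 5>1]
(A,S,X): not NE [P1→B gives 9>7; P2→Q gives 3>1; P3→Y gives 1>0]
(A,S,Y): not NE [P1→C gives 2>1; P2→P gives 9>6]
(B,P,X): not NE [P1→A gives 11>6; P3→Y gives 8>1]
(B,P,Y): not NE [P2→S gives 8>5]
(B,Q,X): not NE [P1→C gives 10>9; P2→P gives 9>4; P3→Y gives 7>5]
(B,Q,Y): not NE [P2→S gives 8>3]
(B,R,X): not NE [P1→C gives 5>2; P2→P gives 9>1; P3→Y gives 9>6]
(B,R,Y): not NE [P1→A gives 9>6]
(B,S,X): not NE [P2→P gives 9>1]
(B,S,Y): not NE [P1→C gives 2>0; P3→X gives 8>2]
(C,P,X): not NE [P1→A gives 11>0; P3→Y gives 9>5]
(C,P,Y): not NE [P1→B gives 9>4]
(C,Q,X): not NE [P2→P gives 8>1; P3→Y gives 8>1]
(C,Q,Y): not NE [P1→B gives 9>2; P2→P gives 8>1]
(C,R,X): not NE [P2→P gives 8>5]
(C,R,Y): not NE [P1→A gives 9>7; P2→P gives 8>6]
(C,S,X): not NE [P1→B gives 9>3; P2→P gives 8>7; P3→Y gives 8>2]
(C,S,Y): not NE [P2→P gives 8>1]
(D,P,X): not NE [P1→A gives 11>9; P3→Y gives 8>6]
(D,P,Y): not NE [P1→B gives 9>2; P2→S gives 8>7]
(D,Q,X): not NE [P1→C gives 10>1; P2→P gives 8>1]
(D,Q,Y): not NE [P1→B gives 9>7; P2→S gives 8>1; P3→X gives 6>5]
(D,R,X): not NE [P1→C gives 5>4; P2→P gives 8>3; P3→Y gives 4>2]
(D,R,Y): not NE [P1→A gives 9>2; P2→S gives 8>4]
(D,S,X): not NE [P1→B gives 9>7; P2→P gives 8>4; P3→Y gives 9>2]
(D,S,Y): not NE [P1→C gives 2>0]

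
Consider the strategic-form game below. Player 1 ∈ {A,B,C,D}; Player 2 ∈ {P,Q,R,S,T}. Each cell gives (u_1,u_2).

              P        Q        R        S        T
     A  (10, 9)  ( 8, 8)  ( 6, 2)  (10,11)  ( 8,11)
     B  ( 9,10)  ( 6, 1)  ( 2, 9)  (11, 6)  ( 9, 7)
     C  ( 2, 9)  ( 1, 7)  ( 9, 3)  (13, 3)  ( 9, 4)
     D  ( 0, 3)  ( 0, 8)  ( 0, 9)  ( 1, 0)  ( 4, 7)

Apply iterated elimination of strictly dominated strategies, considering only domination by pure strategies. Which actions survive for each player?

Survivors P1:{A,B,C} P2:{P,S,T}

P1 drop D (A beats it: P:10>0 Q:8>0 R:6>0 S:10>1 T:8>4)
P2 drop Q (P beats it: A:9>8 B:10>1 C:9>7)
P2 drop R (P beats it: A:9>2 B:10>9 C:9>3)
P1→{A,B,C} P2→{P,S,T}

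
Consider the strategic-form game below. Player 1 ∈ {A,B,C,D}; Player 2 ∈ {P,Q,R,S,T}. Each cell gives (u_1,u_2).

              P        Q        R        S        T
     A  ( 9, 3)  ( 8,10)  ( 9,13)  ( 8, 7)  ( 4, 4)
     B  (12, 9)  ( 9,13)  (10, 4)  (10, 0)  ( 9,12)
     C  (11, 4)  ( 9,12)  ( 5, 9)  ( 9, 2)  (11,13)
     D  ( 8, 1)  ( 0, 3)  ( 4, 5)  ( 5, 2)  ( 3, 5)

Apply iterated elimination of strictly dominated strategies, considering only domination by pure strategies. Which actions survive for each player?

P1 drop A (B beats it: P:12>9 Q:9>8 R:10>9 S:10>8 T:9>4)
P1 drop D (B beats it: P:12>8 Q:9>0 R:10>4 S:10>5 T:9>3)
P2 drop P (Q beats it: B:13>9 C:12>4)
P2 drop R (Q beats it: B:13>4 C:12>9)
P2 drop S (Q beats it: B:13>0 C:12>2)
P1→{B,C} P2→{Q,T}

Survivors P1:{B,C} P2:{Q,T}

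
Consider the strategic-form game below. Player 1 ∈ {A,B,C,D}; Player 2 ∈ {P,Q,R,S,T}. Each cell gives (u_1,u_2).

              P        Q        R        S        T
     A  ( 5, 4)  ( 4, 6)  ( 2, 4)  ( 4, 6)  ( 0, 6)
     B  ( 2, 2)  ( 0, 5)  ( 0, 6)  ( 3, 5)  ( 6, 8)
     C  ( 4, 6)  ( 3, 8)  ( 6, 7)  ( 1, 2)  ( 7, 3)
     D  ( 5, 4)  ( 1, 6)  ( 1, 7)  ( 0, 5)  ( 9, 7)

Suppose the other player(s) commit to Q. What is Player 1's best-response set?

u_1(A vs Q) = 4
u_1(B vs Q) = 0
u_1(C vs Q) = 3
u_1(D vs Q) = 1
max payoff 4 at {A}

argmax u_1 = {A}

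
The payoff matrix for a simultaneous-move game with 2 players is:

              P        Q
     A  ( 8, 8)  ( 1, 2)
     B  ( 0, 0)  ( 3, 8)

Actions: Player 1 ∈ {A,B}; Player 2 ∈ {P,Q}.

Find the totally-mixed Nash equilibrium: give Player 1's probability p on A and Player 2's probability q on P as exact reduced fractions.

P1 mixes 4/7 on A; P2 mixes 1/5 on P

P1 indiff ⇒ q·8+(1-q)·1 = q·0+(1-q)·3 ⇒ q(8) = (1-q)(2) ⇒ q = 1/5
P2 indiff ⇒ p·8+(1-p)·0 = p·2+(1-p)·8 ⇒ p(6) = (1-p)(8) ⇒ p = 4/7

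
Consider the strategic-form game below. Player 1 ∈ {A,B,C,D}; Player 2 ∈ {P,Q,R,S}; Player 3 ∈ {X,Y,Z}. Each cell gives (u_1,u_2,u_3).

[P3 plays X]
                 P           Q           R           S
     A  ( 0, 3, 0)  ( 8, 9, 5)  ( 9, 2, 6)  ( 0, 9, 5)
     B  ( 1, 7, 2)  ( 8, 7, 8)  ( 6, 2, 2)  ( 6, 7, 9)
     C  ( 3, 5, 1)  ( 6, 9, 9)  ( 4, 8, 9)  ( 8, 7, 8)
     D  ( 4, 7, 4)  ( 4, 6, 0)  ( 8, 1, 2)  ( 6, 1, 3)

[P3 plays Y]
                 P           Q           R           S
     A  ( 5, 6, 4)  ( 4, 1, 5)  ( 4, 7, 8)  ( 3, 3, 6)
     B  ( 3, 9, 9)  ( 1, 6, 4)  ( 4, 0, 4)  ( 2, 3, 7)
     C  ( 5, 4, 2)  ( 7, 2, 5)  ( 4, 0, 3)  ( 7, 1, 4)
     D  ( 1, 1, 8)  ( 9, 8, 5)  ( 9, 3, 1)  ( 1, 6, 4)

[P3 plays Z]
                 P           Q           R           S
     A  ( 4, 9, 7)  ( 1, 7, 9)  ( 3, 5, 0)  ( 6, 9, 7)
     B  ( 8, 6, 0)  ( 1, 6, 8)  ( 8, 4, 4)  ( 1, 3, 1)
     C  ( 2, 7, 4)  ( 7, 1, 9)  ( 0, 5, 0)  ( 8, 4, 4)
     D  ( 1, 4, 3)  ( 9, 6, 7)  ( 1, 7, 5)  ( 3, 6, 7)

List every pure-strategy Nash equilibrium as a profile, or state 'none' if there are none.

PSNE = {(B,Q,X)}

(A,P,X): not NE [P1→D gives 4>0; P2→S gives 9>3; P3→Z gives 7>0]
(A,P,Y): not NE [P2→R gives 7>6; P3→Z gives 7>4]
(A,P,Z): not NE [P1→B gives 8>4]
(A,Q,X): not NE [P3→Z gives 9>5]
(A,Q,Y): not NE [P1→D gives 9>4; P2→R gives 7>1; P3→Z gives 9>5]
(A,Q,Z): not NE [P1→D gives 9>1; P2→S gives 9>7]
(A,R,X): not NE [P2→S gives 9>2; P3→Y gives 8>6]
(A,R,Y): not NE [P1→D gives 9>4]
(A,R,Z): not NE [P1→B gives 8>3; P2→S gives 9>5; P3→Y gives 8>0]
(A,S,X): not NE [P1→C gives 8>0; P3→Z gives 7>5]
(A,S,Y): not NE [P1→C gives 7>3; P2→R gives 7>3; P3→Z gives 7>6]
(A,S,Z): not NE [P1→C gives 8>6]
(B,P,X): not NE [P1→D gives 4>1; P3→Y gives 9>2]
(B,P,Y): not NE [P1→C gives 5>3]
(B,P,Z): not NE [P3→Y gives 9>0]
(B,Q,X): NE
(B,Q,Y): not NE [P1→D gives 9>1; P2→P gives 9>6; P3→Z gives 8>4]
(B,Q,Z): not NE [P1→D gives 9>1]
(B,R,X): not NE [P1→A gives 9>6; P2→S gives 7>2; P3→Z gives 4>2]
(B,R,Y): not NE [P1→D gives 9>4; P2→P gives 9>0]
(B,R,Z): not NE [P2→Q gives 6>4]
(B,S,X): not NE [P1→C gives 8>6]
(B,S,Y): not NE [P1→C gives 7>2; P2→P gives 9>3; P3→X gives 9>7]
(B,S,Z): not NE [P1→C gives 8>1; P2→Q gives 6>3; P3→X gives 9>1]
(C,P,X): not NE [P1→D gives 4>3; P2→Q gives 9>5; P3→Z gives 4>1]
(C,P,Y): not NE [P3→Z gives 4>2]
(C,P,Z): not NE [P1→B gives 8>2]
(C,Q,X): not NE [P1→B gives 8>6]
(C,Q,Y): not NE [P1→D gives 9>7; P2→P gives 4>2; P3→Z gives 9>5]
(C,Q,Z): not NE [P1→D gives 9>7; P2→P gives 7>1]
(C,R,X): not NE [P1→A gives 9>4; P2→Q gives 9>8]
(C,R,Y): not NE [P1→D gives 9>4; P2→P gives 4>0; P3→X gives 9>3]
(C,R,Z): not NE [P1→B gives 8>0; P2→P gives 7>5; P3→X gives 9>0]
(C,S,X): not NE [P2→Q gives 9>7]
(C,S,Y): not NE [P2→P gives 4>1; P3→X gives 8>4]
(C,S,Z): not NE [P2→P gives 7>4; P3→X gives 8>4]
(D,P,X): not NE [P3→Y gives 8>4]
(D,P,Y): not NE [P1→C gives 5>1; P2→Q gives 8>1]
(D,P,Z): not NE [P1→B gives 8>1; P2→R gives 7>4; P3→Y gives 8>3]
(D,Q,X): not NE [P1→B gives 8>4; P2→P gives 7>6; P3→Z gives 7>0]
(D,Q,Y): not NE [P3→Z gives 7>5]
(D,Q,Z): not NE [P2→R gives 7>6]
(D,R,X): not NE [P1→A gives 9>8; P2→P gives 7>1; P3→Z gives 5>2]
(D,R,Y): not NE [P2→Q gives 8>3; P3→Z gives 5>1]
(D,R,Z): not NE [P1→B gives 8>1]
(D,S,X): not NE [P1→C gives 8>6; P2→P gives 7>1; P3→Z gives 7>3]
(D,S,Y): not NE [P1→C gives 7>1; P2→Q gives 8>6; P3→Z gives 7>4]
(D,S,Z): not NE [P1→C gives 8>3; P2→R gives 7>6]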